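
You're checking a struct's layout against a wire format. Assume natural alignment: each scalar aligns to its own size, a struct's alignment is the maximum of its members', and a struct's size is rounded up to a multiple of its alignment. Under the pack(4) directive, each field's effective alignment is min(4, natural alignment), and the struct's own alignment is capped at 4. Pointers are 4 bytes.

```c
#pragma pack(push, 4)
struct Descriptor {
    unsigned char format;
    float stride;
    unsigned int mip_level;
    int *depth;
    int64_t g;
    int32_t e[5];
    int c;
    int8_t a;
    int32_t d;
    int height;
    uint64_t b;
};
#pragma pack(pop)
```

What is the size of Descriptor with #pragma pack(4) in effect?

68

format at 0 (size 1, align 1) → ends 1
pad 3 to align 4 for stride
stride at 4 (size 4, align 4) → ends 8
mip_level at 8 (size 4, align 4) → ends 12
depth at 12 (size 4, align 4) → ends 16
g at 16 (size 8, align 4) → ends 24
e at 24 (size 20, align 4) → ends 44
c at 44 (size 4, align 4) → ends 48
a at 48 (size 1, align 1) → ends 49
pad 3 to align 4 for d
d at 52 (size 4, align 4) → ends 56
height at 56 (size 4, align 4) → ends 60
b at 60 (size 8, align 4) → ends 68
total 68 bytes, alignment 4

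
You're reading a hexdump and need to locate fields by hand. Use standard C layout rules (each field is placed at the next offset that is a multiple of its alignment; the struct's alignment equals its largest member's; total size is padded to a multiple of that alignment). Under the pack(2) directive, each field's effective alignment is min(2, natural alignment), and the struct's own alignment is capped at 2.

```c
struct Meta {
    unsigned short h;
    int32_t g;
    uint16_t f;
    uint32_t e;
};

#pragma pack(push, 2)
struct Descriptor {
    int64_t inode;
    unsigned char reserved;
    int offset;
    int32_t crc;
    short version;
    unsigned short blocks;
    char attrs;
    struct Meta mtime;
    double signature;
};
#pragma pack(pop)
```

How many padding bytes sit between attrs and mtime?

Meta: @0: h [2B, align 2] → 2; +2 pad (align 4); @4: g [4B, align 4] → 8; @8: f [2B, align 2] → 10; +2 pad (align 4); @12: e [4B, align 4] → 16; size 16, align 4
@0: inode [8B, align 2] → 8
@8: reserved [1B, align 1] → 9
+1 pad (align 2)
@10: offset [4B, align 2] → 14
@14: crc [4B, align 2] → 18
@18: version [2B, align 2] → 20
@20: blocks [2B, align 2] → 22
@22: attrs [1B, align 1] → 23
+1 pad (align 2)
@24: mtime [16B, align 2] → 40

1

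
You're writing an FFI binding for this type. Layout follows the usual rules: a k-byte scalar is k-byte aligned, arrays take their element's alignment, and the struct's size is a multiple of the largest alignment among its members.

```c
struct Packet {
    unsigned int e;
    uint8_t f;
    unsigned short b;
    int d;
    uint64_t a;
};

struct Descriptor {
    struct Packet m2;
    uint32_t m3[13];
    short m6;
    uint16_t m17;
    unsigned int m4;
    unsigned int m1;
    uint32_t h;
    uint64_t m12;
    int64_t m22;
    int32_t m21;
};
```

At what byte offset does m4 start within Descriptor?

80

Packet: 0..4  e  (4B, 4-aligned); 4..5  f  (1B, 1-aligned); 5..6  -- padding (1B); 6..8  b  (2B, 2-aligned); 8..12  d  (4B, 4-aligned); 12..16  -- padding (4B); 16..24  a  (8B, 8-aligned); sizeof = 24, alignof = 8
0..24  m2  (24B, 8-aligned)
24..76  m3  (52B, 4-aligned)
76..78  m6  (2B, 2-aligned)
78..80  m17  (2B, 2-aligned)
80..84  m4  (4B, 4-aligned)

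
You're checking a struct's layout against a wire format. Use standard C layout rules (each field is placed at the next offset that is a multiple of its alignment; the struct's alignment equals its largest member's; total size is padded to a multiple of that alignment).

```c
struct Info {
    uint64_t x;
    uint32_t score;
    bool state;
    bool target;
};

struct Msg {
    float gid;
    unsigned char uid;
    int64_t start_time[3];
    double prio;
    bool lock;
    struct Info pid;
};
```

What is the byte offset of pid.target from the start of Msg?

61

Info: 0..8  x  (8B, 8-aligned); 8..12  score  (4B, 4-aligned); 12..13  state  (1B, 1-aligned); 13..14  target  (1B, 1-aligned); 14..16  -- tail padding (2B); sizeof = 16, alignof = 8
0..4  gid  (4B, 4-aligned)
4..5  uid  (1B, 1-aligned)
5..8  -- padding (3B)
8..32  start_time  (24B, 8-aligned)
32..40  prio  (8B, 8-aligned)
40..41  lock  (1B, 1-aligned)
41..48  -- padding (7B)
48..64  pid  (16B, 8-aligned)
within Info: target at 13
48 + 13 = 61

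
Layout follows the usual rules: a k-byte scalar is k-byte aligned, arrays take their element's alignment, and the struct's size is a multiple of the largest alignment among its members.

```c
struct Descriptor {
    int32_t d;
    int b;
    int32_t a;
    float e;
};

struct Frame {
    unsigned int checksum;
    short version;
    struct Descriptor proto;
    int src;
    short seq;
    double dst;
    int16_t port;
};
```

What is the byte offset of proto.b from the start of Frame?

Descriptor: 0..4  d  (4B, 4-aligned); 4..8  b  (4B, 4-aligned); 8..12  a  (4B, 4-aligned); 12..16  e  (4B, 4-aligned); sizeof = 16, alignof = 4
0..4  checksum  (4B, 4-aligned)
4..6  version  (2B, 2-aligned)
6..8  -- padding (2B)
8..24  proto  (16B, 4-aligned)
within Descriptor: b at 4
8 + 4 = 12

12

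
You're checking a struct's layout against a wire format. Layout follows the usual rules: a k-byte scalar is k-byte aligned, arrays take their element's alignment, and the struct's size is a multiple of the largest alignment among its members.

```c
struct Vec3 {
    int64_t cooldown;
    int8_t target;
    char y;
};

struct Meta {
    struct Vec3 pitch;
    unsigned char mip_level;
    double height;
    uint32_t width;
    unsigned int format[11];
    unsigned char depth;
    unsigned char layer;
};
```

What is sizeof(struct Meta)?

Vec3: 0..8  cooldown  (8B, 8-aligned); 8..9  target  (1B, 1-aligned); 9..10  y  (1B, 1-aligned); 10..16  -- tail padding (6B); sizeof = 16, alignof = 8
0..16  pitch  (16B, 8-aligned)
16..17  mip_level  (1B, 1-aligned)
17..24  -- padding (7B)
24..32  height  (8B, 8-aligned)
32..36  width  (4B, 4-aligned)
36..80  format  (44B, 4-aligned)
80..81  depth  (1B, 1-aligned)
81..82  layer  (1B, 1-aligned)
82..88  -- tail padding (6B)
sizeof = 88, alignof = 8

88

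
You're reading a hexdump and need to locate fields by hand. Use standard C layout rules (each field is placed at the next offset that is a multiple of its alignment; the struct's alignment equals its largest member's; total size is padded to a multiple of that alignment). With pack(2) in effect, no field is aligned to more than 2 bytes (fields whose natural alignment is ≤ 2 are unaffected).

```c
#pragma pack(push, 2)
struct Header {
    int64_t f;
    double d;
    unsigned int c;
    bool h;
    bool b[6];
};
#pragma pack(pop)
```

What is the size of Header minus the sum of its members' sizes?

1

@0: f [8B, align 2] → 8
@8: d [8B, align 2] → 16
@16: c [4B, align 2] → 20
@20: h [1B, align 1] → 21
@21: b [6B, align 1] → 27
+1 tail pad (align 2)
size 28, align 2
data bytes 27, size 28 → padding 1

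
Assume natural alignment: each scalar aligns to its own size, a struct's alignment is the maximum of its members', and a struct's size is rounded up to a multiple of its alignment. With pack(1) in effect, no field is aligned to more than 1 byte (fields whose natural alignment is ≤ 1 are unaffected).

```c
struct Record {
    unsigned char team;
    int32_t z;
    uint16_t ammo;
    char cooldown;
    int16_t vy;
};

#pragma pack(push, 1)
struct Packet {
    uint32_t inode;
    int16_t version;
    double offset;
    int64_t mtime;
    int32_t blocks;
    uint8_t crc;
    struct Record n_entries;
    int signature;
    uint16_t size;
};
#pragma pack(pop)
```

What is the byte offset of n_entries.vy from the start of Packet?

39

Record: @0: team [1B, align 1] → 1; +3 pad (align 4); @4: z [4B, align 4] → 8; @8: ammo [2B, align 2] → 10; @10: cooldown [1B, align 1] → 11; +1 pad (align 2); @12: vy [2B, align 2] → 14; +2 tail pad (align 4); size 16, align 4
@0: inode [4B, align 1] → 4
@4: version [2B, align 1] → 6
@6: offset [8B, align 1] → 14
@14: mtime [8B, align 1] → 22
@22: blocks [4B, align 1] → 26
@26: crc [1B, align 1] → 27
@27: n_entries [16B, align 1] → 43
within Record: vy at 12
27 + 12 = 39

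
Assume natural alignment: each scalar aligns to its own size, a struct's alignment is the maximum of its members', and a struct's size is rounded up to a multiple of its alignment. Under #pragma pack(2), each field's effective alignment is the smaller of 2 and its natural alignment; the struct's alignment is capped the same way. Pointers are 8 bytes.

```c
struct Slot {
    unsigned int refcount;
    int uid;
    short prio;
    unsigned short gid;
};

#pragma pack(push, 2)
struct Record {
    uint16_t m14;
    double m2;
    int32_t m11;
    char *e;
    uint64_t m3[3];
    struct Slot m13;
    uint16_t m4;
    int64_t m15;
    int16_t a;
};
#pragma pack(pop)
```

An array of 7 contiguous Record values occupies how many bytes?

Slot: 0..4  refcount  (4B, 4-aligned); 4..8  uid  (4B, 4-aligned); 8..10  prio  (2B, 2-aligned); 10..12  gid  (2B, 2-aligned); sizeof = 12, alignof = 4
0..2  m14  (2B, 2-aligned)
2..10  m2  (8B, 2-aligned)
10..14  m11  (4B, 2-aligned)
14..22  e  (8B, 2-aligned)
22..46  m3  (24B, 2-aligned)
46..58  m13  (12B, 2-aligned)
58..60  m4  (2B, 2-aligned)
60..68  m15  (8B, 2-aligned)
68..70  a  (2B, 2-aligned)
sizeof = 70, alignof = 2
array of 7: 7 × 70 = 490

490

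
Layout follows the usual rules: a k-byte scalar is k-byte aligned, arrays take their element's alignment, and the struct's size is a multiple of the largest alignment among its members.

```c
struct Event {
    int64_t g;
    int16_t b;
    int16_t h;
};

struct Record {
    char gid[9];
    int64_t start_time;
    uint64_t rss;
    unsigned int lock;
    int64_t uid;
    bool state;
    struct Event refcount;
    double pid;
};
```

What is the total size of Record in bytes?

80 bytes

Event: g at 0 (size 8, align 8) → ends 8; b at 8 (size 2, align 2) → ends 10; h at 10 (size 2, align 2) → ends 12; tail pad 4 to reach multiple of 8; total 16 bytes, alignment 8
gid at 0 (size 9, align 1) → ends 9
pad 7 to align 8 for start_time
start_time at 16 (size 8, align 8) → ends 24
rss at 24 (size 8, align 8) → ends 32
lock at 32 (size 4, align 4) → ends 36
pad 4 to align 8 for uid
uid at 40 (size 8, align 8) → ends 48
state at 48 (size 1, align 1) → ends 49
pad 7 to align 8 for refcount
refcount at 56 (size 16, align 8) → ends 72
pid at 72 (size 8, align 8) → ends 80
total 80 bytes, alignment 8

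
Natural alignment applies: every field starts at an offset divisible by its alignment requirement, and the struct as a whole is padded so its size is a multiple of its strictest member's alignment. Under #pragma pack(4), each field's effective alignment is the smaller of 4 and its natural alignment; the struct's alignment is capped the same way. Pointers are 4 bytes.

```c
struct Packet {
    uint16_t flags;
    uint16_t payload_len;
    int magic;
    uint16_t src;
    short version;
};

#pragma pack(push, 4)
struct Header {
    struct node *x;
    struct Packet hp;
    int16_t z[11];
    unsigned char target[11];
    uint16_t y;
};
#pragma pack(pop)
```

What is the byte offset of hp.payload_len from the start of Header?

6

Packet: 0..2  flags  (2B, 2-aligned); 2..4  payload_len  (2B, 2-aligned); 4..8  magic  (4B, 4-aligned); 8..10  src  (2B, 2-aligned); 10..12  version  (2B, 2-aligned); sizeof = 12, alignof = 4
0..4  x  (4B, 4-aligned)
4..16  hp  (12B, 4-aligned)
within Packet: payload_len at 2
4 + 2 = 6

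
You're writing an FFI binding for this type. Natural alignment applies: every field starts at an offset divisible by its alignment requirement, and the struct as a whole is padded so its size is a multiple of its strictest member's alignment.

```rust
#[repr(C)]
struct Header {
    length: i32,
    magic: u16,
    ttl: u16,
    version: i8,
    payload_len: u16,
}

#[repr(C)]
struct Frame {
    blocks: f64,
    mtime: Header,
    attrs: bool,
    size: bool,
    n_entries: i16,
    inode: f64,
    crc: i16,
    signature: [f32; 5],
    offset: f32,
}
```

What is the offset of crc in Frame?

Header: @0: length [4B, align 4] → 4; @4: magic [2B, align 2] → 6; @6: ttl [2B, align 2] → 8; @8: version [1B, align 1] → 9; +1 pad (align 2); @10: payload_len [2B, align 2] → 12; size 12, align 4
@0: blocks [8B, align 8] → 8
@8: mtime [12B, align 4] → 20
@20: attrs [1B, align 1] → 21
@21: size [1B, align 1] → 22
@22: n_entries [2B, align 2] → 24
@24: inode [8B, align 8] → 32
@32: crc [2B, align 2] → 34

32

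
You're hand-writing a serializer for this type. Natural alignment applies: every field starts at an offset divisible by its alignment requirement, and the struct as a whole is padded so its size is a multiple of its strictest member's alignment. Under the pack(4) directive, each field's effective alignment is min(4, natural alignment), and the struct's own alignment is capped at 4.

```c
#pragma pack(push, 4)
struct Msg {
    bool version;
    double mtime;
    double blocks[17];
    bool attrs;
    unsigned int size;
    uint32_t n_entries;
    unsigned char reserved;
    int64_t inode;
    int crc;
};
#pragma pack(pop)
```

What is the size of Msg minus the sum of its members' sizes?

9

@0: version [1B, align 1] → 1
+3 pad (align 4)
@4: mtime [8B, align 4] → 12
@12: blocks [136B, align 4] → 148
@148: attrs [1B, align 1] → 149
+3 pad (align 4)
@152: size [4B, align 4] → 156
@156: n_entries [4B, align 4] → 160
@160: reserved [1B, align 1] → 161
+3 pad (align 4)
@164: inode [8B, align 4] → 172
@172: crc [4B, align 4] → 176
size 176, align 4
data bytes 167, size 176 → padding 9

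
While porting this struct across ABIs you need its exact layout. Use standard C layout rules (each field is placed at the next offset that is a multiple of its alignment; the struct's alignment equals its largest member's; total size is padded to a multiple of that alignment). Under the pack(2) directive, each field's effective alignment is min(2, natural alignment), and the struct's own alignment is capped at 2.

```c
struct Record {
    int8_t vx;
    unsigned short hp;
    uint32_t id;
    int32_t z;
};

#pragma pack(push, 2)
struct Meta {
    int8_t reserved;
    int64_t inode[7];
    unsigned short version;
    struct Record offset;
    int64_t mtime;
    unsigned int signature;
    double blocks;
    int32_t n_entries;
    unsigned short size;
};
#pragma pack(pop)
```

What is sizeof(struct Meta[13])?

1274

Record: vx at 0 (size 1, align 1) → ends 1; pad 1 to align 2 for hp; hp at 2 (size 2, align 2) → ends 4; id at 4 (size 4, align 4) → ends 8; z at 8 (size 4, align 4) → ends 12; total 12 bytes, alignment 4
reserved at 0 (size 1, align 1) → ends 1
pad 1 to align 2 for inode
inode at 2 (size 56, align 2) → ends 58
version at 58 (size 2, align 2) → ends 60
offset at 60 (size 12, align 2) → ends 72
mtime at 72 (size 8, align 2) → ends 80
signature at 80 (size 4, align 2) → ends 84
blocks at 84 (size 8, align 2) → ends 92
n_entries at 92 (size 4, align 2) → ends 96
size at 96 (size 2, align 2) → ends 98
total 98 bytes, alignment 2
array of 13: 13 × 98 = 1274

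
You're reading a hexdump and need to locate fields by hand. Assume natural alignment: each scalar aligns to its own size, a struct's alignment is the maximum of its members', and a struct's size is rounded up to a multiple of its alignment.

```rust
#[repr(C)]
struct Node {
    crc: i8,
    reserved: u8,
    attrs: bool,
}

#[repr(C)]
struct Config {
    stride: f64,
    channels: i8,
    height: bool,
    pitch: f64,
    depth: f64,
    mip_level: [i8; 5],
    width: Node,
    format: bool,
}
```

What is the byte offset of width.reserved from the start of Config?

Node: @0: crc [1B, align 1] → 1; @1: reserved [1B, align 1] → 2; @2: attrs [1B, align 1] → 3; size 3, align 1
@0: stride [8B, align 8] → 8
@8: channels [1B, align 1] → 9
@9: height [1B, align 1] → 10
+6 pad (align 8)
@16: pitch [8B, align 8] → 24
@24: depth [8B, align 8] → 32
@32: mip_level [5B, align 1] → 37
@37: width [3B, align 1] → 40
within Node: reserved at 1
37 + 1 = 38

38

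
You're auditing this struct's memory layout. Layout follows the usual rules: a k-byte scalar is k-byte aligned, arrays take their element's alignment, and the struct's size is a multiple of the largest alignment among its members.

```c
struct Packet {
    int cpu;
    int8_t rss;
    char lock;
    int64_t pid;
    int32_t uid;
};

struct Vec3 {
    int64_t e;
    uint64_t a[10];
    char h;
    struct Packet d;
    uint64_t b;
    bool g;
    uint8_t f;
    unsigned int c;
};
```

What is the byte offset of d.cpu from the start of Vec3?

Packet: 0..4  cpu  (4B, 4-aligned); 4..5  rss  (1B, 1-aligned); 5..6  lock  (1B, 1-aligned); 6..8  -- padding (2B); 8..16  pid  (8B, 8-aligned); 16..20  uid  (4B, 4-aligned); 20..24  -- tail padding (4B); sizeof = 24, alignof = 8
0..8  e  (8B, 8-aligned)
8..88  a  (80B, 8-aligned)
88..89  h  (1B, 1-aligned)
89..96  -- padding (7B)
96..120  d  (24B, 8-aligned)
within Packet: cpu at 0
96 + 0 = 96

96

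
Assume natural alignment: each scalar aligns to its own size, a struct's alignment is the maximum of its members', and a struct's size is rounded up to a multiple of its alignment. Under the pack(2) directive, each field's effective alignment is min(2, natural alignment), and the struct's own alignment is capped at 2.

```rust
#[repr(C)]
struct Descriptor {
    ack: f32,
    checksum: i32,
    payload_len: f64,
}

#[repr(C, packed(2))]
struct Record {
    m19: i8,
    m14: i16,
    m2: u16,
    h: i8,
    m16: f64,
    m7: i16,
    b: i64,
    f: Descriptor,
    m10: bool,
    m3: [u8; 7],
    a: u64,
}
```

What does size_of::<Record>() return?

58 bytes

Descriptor: ack at 0 (size 4, align 4) → ends 4; checksum at 4 (size 4, align 4) → ends 8; payload_len at 8 (size 8, align 8) → ends 16; total 16 bytes, alignment 8
m19 at 0 (size 1, align 1) → ends 1
pad 1 to align 2 for m14
m14 at 2 (size 2, align 2) → ends 4
m2 at 4 (size 2, align 2) → ends 6
h at 6 (size 1, align 1) → ends 7
pad 1 to align 2 for m16
m16 at 8 (size 8, align 2) → ends 16
m7 at 16 (size 2, align 2) → ends 18
b at 18 (size 8, align 2) → ends 26
f at 26 (size 16, align 2) → ends 42
m10 at 42 (size 1, align 1) → ends 43
m3 at 43 (size 7, align 1) → ends 50
a at 50 (size 8, align 2) → ends 58
total 58 bytes, alignment 2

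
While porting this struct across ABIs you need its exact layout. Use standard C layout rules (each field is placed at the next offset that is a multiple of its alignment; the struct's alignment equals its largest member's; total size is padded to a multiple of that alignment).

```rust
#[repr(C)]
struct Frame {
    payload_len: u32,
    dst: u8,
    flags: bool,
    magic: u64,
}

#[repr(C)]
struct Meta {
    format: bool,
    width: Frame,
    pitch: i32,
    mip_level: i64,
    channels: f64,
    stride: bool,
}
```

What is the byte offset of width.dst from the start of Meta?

Frame: 0..4  payload_len  (4B, 4-aligned); 4..5  dst  (1B, 1-aligned); 5..6  flags  (1B, 1-aligned); 6..8  -- padding (2B); 8..16  magic  (8B, 8-aligned); sizeof = 16, alignof = 8
0..1  format  (1B, 1-aligned)
1..8  -- padding (7B)
8..24  width  (16B, 8-aligned)
within Frame: dst at 4
8 + 4 = 12

12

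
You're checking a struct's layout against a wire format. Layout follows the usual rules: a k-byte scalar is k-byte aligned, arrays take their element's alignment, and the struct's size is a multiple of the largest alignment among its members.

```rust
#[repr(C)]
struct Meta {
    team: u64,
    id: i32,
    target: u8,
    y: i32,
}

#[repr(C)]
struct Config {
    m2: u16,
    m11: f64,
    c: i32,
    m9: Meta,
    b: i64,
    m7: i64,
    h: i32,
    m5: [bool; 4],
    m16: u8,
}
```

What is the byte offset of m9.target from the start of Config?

Meta: 0..8  team  (8B, 8-aligned); 8..12  id  (4B, 4-aligned); 12..13  target  (1B, 1-aligned); 13..16  -- padding (3B); 16..20  y  (4B, 4-aligned); 20..24  -- tail padding (4B); sizeof = 24, alignof = 8
0..2  m2  (2B, 2-aligned)
2..8  -- padding (6B)
8..16  m11  (8B, 8-aligned)
16..20  c  (4B, 4-aligned)
20..24  -- padding (4B)
24..48  m9  (24B, 8-aligned)
within Meta: target at 12
24 + 12 = 36

36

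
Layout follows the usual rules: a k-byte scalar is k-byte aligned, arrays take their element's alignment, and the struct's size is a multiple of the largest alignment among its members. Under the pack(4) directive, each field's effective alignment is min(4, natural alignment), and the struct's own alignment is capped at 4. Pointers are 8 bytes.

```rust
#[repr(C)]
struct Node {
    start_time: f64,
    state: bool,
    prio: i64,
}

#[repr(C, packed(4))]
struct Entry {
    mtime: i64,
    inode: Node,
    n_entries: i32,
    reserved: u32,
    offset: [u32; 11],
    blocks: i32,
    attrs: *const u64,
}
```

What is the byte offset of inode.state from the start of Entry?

16

Node: start_time at 0 (size 8, align 8) → ends 8; state at 8 (size 1, align 1) → ends 9; pad 7 to align 8 for prio; prio at 16 (size 8, align 8) → ends 24; total 24 bytes, alignment 8
mtime at 0 (size 8, align 4) → ends 8
inode at 8 (size 24, align 4) → ends 32
within Node: state at 8
8 + 8 = 16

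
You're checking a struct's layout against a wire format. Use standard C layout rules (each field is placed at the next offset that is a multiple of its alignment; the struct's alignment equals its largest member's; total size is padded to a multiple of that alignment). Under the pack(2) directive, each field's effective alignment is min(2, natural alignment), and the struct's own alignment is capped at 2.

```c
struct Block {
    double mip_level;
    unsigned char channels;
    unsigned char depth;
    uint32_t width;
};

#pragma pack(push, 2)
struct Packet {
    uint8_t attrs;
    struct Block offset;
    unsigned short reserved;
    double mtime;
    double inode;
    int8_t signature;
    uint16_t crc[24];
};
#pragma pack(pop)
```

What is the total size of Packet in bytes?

Block: 0..8  mip_level  (8B, 8-aligned); 8..9  channels  (1B, 1-aligned); 9..10  depth  (1B, 1-aligned); 10..12  -- padding (2B); 12..16  width  (4B, 4-aligned); sizeof = 16, alignof = 8
0..1  attrs  (1B, 1-aligned)
1..2  -- padding (1B)
2..18  offset  (16B, 2-aligned)
18..20  reserved  (2B, 2-aligned)
20..28  mtime  (8B, 2-aligned)
28..36  inode  (8B, 2-aligned)
36..37  signature  (1B, 1-aligned)
37..38  -- padding (1B)
38..86  crc  (48B, 2-aligned)
sizeof = 86, alignof = 2

86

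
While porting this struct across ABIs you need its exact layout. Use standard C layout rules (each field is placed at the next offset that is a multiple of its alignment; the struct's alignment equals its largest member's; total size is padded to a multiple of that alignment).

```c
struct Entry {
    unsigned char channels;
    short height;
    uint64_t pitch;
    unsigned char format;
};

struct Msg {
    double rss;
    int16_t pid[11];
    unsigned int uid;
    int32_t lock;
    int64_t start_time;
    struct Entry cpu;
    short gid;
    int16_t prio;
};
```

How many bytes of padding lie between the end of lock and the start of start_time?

0

Entry: @0: channels [1B, align 1] → 1; +1 pad (align 2); @2: height [2B, align 2] → 4; +4 pad (align 8); @8: pitch [8B, align 8] → 16; @16: format [1B, align 1] → 17; +7 tail pad (align 8); size 24, align 8
@0: rss [8B, align 8] → 8
@8: pid [22B, align 2] → 30
+2 pad (align 4)
@32: uid [4B, align 4] → 36
@36: lock [4B, align 4] → 40
@40: start_time [8B, align 8] → 48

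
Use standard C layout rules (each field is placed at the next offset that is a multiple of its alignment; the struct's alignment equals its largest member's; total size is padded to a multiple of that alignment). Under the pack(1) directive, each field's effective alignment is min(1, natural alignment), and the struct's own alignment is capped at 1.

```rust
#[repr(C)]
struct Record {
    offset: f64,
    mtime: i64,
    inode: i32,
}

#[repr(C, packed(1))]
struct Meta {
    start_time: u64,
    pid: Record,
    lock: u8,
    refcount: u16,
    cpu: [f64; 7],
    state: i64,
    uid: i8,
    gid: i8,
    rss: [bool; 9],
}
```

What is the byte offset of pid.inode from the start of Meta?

24

Record: offset at 0 (size 8, align 8) → ends 8; mtime at 8 (size 8, align 8) → ends 16; inode at 16 (size 4, align 4) → ends 20; tail pad 4 to reach multiple of 8; total 24 bytes, alignment 8
start_time at 0 (size 8, align 1) → ends 8
pid at 8 (size 24, align 1) → ends 32
within Record: inode at 16
8 + 16 = 24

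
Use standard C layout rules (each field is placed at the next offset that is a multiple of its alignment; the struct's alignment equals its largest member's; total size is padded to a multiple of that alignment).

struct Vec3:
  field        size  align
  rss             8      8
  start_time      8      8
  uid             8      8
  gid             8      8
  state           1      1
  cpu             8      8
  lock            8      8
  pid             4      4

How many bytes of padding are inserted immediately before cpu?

7

rss at 0 (size 8, align 8) → ends 8
start_time at 8 (size 8, align 8) → ends 16
uid at 16 (size 8, align 8) → ends 24
gid at 24 (size 8, align 8) → ends 32
state at 32 (size 1, align 1) → ends 33
pad 7 to align 8 for cpu
cpu at 40 (size 8, align 8) → ends 48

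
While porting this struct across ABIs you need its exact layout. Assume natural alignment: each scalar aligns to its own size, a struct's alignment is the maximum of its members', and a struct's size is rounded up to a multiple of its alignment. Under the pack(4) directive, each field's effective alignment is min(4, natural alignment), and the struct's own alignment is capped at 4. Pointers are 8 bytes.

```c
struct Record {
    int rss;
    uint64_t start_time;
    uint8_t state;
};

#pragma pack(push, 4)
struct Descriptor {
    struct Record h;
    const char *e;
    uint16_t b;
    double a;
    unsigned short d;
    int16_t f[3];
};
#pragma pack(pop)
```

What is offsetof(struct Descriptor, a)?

Record: @0: rss [4B, align 4] → 4; +4 pad (align 8); @8: start_time [8B, align 8] → 16; @16: state [1B, align 1] → 17; +7 tail pad (align 8); size 24, align 8
@0: h [24B, align 4] → 24
@24: e [8B, align 4] → 32
@32: b [2B, align 2] → 34
+2 pad (align 4)
@36: a [8B, align 4] → 44

36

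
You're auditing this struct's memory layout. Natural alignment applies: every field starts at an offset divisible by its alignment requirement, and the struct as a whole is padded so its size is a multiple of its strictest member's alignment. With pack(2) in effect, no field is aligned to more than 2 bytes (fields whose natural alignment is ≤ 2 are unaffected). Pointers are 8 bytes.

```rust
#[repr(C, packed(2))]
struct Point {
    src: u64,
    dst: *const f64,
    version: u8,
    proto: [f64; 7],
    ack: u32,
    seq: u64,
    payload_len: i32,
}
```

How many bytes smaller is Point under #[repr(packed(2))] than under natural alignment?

natural layout:
  0..8  src  (8B, 8-aligned)
  8..16  dst  (8B, 8-aligned)
  16..17  version  (1B, 1-aligned)
  17..24  -- padding (7B)
  24..80  proto  (56B, 8-aligned)
  80..84  ack  (4B, 4-aligned)
  84..88  -- padding (4B)
  88..96  seq  (8B, 8-aligned)
  96..100  payload_len  (4B, 4-aligned)
  100..104  -- tail padding (4B)
  sizeof = 104, alignof = 8
packed(2) layout:
  0..8  src  (8B, 2-aligned)
  8..16  dst  (8B, 2-aligned)
  16..17  version  (1B, 1-aligned)
  17..18  -- padding (1B)
  18..74  proto  (56B, 2-aligned)
  74..78  ack  (4B, 2-aligned)
  78..86  seq  (8B, 2-aligned)
  86..90  payload_len  (4B, 2-aligned)
  sizeof = 90, alignof = 2
104 − 90 = 14

14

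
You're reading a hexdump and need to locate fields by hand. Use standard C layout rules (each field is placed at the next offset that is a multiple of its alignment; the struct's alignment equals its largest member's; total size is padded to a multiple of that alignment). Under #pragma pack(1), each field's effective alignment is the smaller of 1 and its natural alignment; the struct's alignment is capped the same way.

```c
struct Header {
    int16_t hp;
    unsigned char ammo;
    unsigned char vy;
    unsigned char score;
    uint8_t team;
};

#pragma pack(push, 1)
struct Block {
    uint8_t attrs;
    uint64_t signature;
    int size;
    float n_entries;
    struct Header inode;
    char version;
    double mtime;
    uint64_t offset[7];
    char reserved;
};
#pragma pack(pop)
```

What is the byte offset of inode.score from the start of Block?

Header: hp at 0 (size 2, align 2) → ends 2; ammo at 2 (size 1, align 1) → ends 3; vy at 3 (size 1, align 1) → ends 4; score at 4 (size 1, align 1) → ends 5; team at 5 (size 1, align 1) → ends 6; total 6 bytes, alignment 2
attrs at 0 (size 1, align 1) → ends 1
signature at 1 (size 8, align 1) → ends 9
size at 9 (size 4, align 1) → ends 13
n_entries at 13 (size 4, align 1) → ends 17
inode at 17 (size 6, align 1) → ends 23
within Header: score at 4
17 + 4 = 21

21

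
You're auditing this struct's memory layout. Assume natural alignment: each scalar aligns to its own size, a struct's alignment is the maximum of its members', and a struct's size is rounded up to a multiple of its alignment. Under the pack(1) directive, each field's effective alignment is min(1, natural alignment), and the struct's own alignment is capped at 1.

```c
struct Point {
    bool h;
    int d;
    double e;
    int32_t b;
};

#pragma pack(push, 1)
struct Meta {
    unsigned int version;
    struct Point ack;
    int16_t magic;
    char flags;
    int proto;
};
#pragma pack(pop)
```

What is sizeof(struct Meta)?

35

Point: @0: h [1B, align 1] → 1; +3 pad (align 4); @4: d [4B, align 4] → 8; @8: e [8B, align 8] → 16; @16: b [4B, align 4] → 20; +4 tail pad (align 8); size 24, align 8
@0: version [4B, align 1] → 4
@4: ack [24B, align 1] → 28
@28: magic [2B, align 1] → 30
@30: flags [1B, align 1] → 31
@31: proto [4B, align 1] → 35
size 35, align 1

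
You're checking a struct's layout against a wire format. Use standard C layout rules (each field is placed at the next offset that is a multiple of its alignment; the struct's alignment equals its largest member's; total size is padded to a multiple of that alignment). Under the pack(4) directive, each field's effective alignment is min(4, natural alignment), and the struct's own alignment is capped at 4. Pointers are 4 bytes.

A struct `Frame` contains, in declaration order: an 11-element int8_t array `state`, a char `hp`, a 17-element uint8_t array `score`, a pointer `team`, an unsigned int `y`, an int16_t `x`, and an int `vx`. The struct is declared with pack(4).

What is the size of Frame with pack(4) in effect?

48

@0: state [11B, align 1] → 11
@11: hp [1B, align 1] → 12
@12: score [17B, align 1] → 29
+3 pad (align 4)
@32: team [4B, align 4] → 36
@36: y [4B, align 4] → 40
@40: x [2B, align 2] → 42
+2 pad (align 4)
@44: vx [4B, align 4] → 48
size 48, align 4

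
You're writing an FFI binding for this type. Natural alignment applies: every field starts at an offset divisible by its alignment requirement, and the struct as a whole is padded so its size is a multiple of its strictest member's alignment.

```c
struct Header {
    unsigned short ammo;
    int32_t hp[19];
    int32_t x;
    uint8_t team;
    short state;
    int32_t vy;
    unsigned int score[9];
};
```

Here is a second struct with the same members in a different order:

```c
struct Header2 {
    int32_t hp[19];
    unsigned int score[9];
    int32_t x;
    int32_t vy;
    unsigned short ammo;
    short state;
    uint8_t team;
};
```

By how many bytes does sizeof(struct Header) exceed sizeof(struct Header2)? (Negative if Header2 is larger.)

0..2  ammo  (2B, 2-aligned)
2..4  -- padding (2B)
4..80  hp  (76B, 4-aligned)
80..84  x  (4B, 4-aligned)
84..85  team  (1B, 1-aligned)
85..86  -- padding (1B)
86..88  state  (2B, 2-aligned)
88..92  vy  (4B, 4-aligned)
92..128  score  (36B, 4-aligned)
sizeof = 128, alignof = 4
— Header2 —
0..76  hp  (76B, 4-aligned)
76..112  score  (36B, 4-aligned)
112..116  x  (4B, 4-aligned)
116..120  vy  (4B, 4-aligned)
120..122  ammo  (2B, 2-aligned)
122..124  state  (2B, 2-aligned)
124..125  team  (1B, 1-aligned)
125..128  -- tail padding (3B)
sizeof = 128, alignof = 4
128 − 128 = 0

0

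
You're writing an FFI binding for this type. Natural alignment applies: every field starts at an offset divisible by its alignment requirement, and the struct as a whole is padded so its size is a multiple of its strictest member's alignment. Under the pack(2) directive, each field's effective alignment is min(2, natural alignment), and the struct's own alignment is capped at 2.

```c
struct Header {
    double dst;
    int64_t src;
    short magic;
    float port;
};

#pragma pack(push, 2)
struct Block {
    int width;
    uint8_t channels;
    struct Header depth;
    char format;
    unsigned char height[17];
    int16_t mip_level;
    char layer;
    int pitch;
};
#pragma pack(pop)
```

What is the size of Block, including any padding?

56

Header: 0..8  dst  (8B, 8-aligned); 8..16  src  (8B, 8-aligned); 16..18  magic  (2B, 2-aligned); 18..20  -- padding (2B); 20..24  port  (4B, 4-aligned); sizeof = 24, alignof = 8
0..4  width  (4B, 2-aligned)
4..5  channels  (1B, 1-aligned)
5..6  -- padding (1B)
6..30  depth  (24B, 2-aligned)
30..31  format  (1B, 1-aligned)
31..48  height  (17B, 1-aligned)
48..50  mip_level  (2B, 2-aligned)
50..51  layer  (1B, 1-aligned)
51..52  -- padding (1B)
52..56  pitch  (4B, 2-aligned)
sizeof = 56, alignof = 2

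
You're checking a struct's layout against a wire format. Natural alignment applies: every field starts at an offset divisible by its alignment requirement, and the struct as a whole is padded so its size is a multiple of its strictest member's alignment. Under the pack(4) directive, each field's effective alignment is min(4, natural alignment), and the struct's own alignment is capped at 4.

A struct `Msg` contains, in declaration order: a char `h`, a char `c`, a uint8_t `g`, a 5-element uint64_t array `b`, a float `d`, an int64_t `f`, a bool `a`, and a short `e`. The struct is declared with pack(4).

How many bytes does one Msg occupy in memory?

60

@0: h [1B, align 1] → 1
@1: c [1B, align 1] → 2
@2: g [1B, align 1] → 3
+1 pad (align 4)
@4: b [40B, align 4] → 44
@44: d [4B, align 4] → 48
@48: f [8B, align 4] → 56
@56: a [1B, align 1] → 57
+1 pad (align 2)
@58: e [2B, align 2] → 60
size 60, align 4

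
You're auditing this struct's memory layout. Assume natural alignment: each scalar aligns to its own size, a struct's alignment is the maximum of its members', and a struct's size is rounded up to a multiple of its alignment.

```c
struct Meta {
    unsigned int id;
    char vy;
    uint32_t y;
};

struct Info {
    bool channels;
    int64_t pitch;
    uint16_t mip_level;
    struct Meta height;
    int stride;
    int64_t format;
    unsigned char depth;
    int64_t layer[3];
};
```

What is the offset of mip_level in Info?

16

Meta: id at 0 (size 4, align 4) → ends 4; vy at 4 (size 1, align 1) → ends 5; pad 3 to align 4 for y; y at 8 (size 4, align 4) → ends 12; total 12 bytes, alignment 4
channels at 0 (size 1, align 1) → ends 1
pad 7 to align 8 for pitch
pitch at 8 (size 8, align 8) → ends 16
mip_level at 16 (size 2, align 2) → ends 18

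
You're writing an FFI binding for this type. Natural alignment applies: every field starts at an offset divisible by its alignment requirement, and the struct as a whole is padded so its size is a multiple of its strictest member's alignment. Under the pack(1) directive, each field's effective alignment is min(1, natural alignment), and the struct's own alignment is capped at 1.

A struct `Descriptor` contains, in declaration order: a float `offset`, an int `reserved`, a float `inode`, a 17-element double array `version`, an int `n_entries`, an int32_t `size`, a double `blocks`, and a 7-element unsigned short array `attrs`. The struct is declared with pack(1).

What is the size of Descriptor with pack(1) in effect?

178

@0: offset [4B, align 1] → 4
@4: reserved [4B, align 1] → 8
@8: inode [4B, align 1] → 12
@12: version [136B, align 1] → 148
@148: n_entries [4B, align 1] → 152
@152: size [4B, align 1] → 156
@156: blocks [8B, align 1] → 164
@164: attrs [14B, align 1] → 178
size 178, align 1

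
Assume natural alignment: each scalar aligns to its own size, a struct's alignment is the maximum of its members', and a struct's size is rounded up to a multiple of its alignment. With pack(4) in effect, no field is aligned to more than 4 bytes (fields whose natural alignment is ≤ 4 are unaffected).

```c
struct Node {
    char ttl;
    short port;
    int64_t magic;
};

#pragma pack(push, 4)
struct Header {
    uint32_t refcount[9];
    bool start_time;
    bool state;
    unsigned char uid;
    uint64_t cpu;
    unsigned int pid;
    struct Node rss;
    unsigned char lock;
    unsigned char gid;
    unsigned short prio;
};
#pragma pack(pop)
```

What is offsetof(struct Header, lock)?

68

Node: ttl at 0 (size 1, align 1) → ends 1; pad 1 to align 2 for port; port at 2 (size 2, align 2) → ends 4; pad 4 to align 8 for magic; magic at 8 (size 8, align 8) → ends 16; total 16 bytes, alignment 8
refcount at 0 (size 36, align 4) → ends 36
start_time at 36 (size 1, align 1) → ends 37
state at 37 (size 1, align 1) → ends 38
uid at 38 (size 1, align 1) → ends 39
pad 1 to align 4 for cpu
cpu at 40 (size 8, align 4) → ends 48
pid at 48 (size 4, align 4) → ends 52
rss at 52 (size 16, align 4) → ends 68
lock at 68 (size 1, align 1) → ends 69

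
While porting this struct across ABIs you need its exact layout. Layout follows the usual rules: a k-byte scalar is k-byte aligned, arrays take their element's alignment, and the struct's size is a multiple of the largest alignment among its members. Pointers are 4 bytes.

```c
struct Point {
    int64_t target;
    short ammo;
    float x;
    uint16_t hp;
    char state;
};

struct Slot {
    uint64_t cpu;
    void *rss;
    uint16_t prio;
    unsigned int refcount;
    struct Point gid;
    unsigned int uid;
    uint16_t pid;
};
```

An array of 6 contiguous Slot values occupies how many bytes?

Point: 0..8  target  (8B, 8-aligned); 8..10  ammo  (2B, 2-aligned); 10..12  -- padding (2B); 12..16  x  (4B, 4-aligned); 16..18  hp  (2B, 2-aligned); 18..19  state  (1B, 1-aligned); 19..24  -- tail padding (5B); sizeof = 24, alignof = 8
0..8  cpu  (8B, 8-aligned)
8..12  rss  (4B, 4-aligned)
12..14  prio  (2B, 2-aligned)
14..16  -- padding (2B)
16..20  refcount  (4B, 4-aligned)
20..24  -- padding (4B)
24..48  gid  (24B, 8-aligned)
48..52  uid  (4B, 4-aligned)
52..54  pid  (2B, 2-aligned)
54..56  -- tail padding (2B)
sizeof = 56, alignof = 8
array of 6: 6 × 56 = 336

336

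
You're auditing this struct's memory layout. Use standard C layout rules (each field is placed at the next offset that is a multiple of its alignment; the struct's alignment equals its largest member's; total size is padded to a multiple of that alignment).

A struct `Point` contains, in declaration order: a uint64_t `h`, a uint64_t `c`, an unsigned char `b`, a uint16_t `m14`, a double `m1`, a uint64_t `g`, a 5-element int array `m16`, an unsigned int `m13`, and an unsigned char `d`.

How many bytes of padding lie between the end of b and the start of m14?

0..8  h  (8B, 8-aligned)
8..16  c  (8B, 8-aligned)
16..17  b  (1B, 1-aligned)
17..18  -- padding (1B)
18..20  m14  (2B, 2-aligned)

1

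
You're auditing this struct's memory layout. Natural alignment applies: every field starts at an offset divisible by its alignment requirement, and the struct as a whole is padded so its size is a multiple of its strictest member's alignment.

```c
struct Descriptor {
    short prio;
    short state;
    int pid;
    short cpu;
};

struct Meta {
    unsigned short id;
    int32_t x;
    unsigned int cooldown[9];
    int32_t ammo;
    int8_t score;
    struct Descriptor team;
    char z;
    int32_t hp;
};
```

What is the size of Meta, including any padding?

72

Descriptor: @0: prio [2B, align 2] → 2; @2: state [2B, align 2] → 4; @4: pid [4B, align 4] → 8; @8: cpu [2B, align 2] → 10; +2 tail pad (align 4); size 12, align 4
@0: id [2B, align 2] → 2
+2 pad (align 4)
@4: x [4B, align 4] → 8
@8: cooldown [36B, align 4] → 44
@44: ammo [4B, align 4] → 48
@48: score [1B, align 1] → 49
+3 pad (align 4)
@52: team [12B, align 4] → 64
@64: z [1B, align 1] → 65
+3 pad (align 4)
@68: hp [4B, align 4] → 72
size 72, align 4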